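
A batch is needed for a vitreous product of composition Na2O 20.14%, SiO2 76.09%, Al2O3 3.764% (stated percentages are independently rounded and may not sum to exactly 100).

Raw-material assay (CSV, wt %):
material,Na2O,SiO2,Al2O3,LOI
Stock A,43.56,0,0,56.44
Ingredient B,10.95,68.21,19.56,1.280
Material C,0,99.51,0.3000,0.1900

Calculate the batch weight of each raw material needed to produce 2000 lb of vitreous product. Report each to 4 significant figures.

Batch per 2000 lb vitreous product:
  Stock A: 832.9 lb
  Ingredient B: 365.3 lb
  Material C: 1279 lb
Total batch = 2477 lb; LOI loss = 477.2 lb; yield = 80.74%

Values along the way are shown rounded off to 4 significant figures in the printout; the whole derivation holds full float precision from first step to last; every reported figure is rounded once only. Derived quantities (glass mass, three oxide percentages, the totals, yield, ignition loss) are computed using the weight values for 2000 lb of glass in exact precision, as they appear in either problem or answer.
Target oxide masses per 2000 lb vitreous product:
  Na2O: 20.14% × 2000 = 402.8 lb
  SiO2: 76.09% × 2000 = 1522 lb
  Al2O3: 3.764% × 2000 = 75.28 lb
Verifying the oxide balance with the batch weights as given, against the basis in use (delivered sums recover each target exact up to rounding of places):
  Na2O: 832.9·0.4356 + 365.3·0.1095 = 402.8 lb (target 402.8 lb)
  SiO2: 365.3·0.6821 + 1279·0.9951 = 1522 lb (target 1522 lb)
  Al2O3: 365.3·0.1956 + 1279·0.003000 = 75.29 lb (target 75.28 lb)
Mass balance on the glass: batch Σ − ignition loss = 2000 lb (the targets, summed, come to 2000 lb; basis as stated: 2000 lb — deltas are rounding alone).
Batch total: Σ batch = 2477 lb; Σ batch·LOI gives LOI loss = 477.2 lb; glass ÷ batch gives a yield of 80.74%.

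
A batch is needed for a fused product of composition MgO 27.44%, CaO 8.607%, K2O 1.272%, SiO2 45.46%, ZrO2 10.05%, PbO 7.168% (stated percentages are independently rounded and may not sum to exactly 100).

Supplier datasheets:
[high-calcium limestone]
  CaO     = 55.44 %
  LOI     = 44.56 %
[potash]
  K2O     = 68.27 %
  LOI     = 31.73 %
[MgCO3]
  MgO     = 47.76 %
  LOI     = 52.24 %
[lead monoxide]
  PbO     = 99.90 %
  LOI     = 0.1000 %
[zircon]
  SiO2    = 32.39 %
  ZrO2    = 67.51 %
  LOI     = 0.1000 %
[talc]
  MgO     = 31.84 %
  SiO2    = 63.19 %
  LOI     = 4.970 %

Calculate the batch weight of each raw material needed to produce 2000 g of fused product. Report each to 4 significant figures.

Every computation carries exact precision all the way through; intermediates are displayed with 4-significant-figure rounding when written out. Each reported value is rounded a single time; derived quantities (LOI, six oxide percentages, net glass mass, the totals, yield) are carried using the weight values per 2000 g of glass in full float precision exactly as printed in the problem or the answer.
Per-oxide target masses for 2000 g fused product:
  MgO: 27.44% × 2000 = 548.8 g
  CaO: 8.607% × 2000 = 172.1 g
  K2O: 1.272% × 2000 = 25.44 g
  SiO2: 45.46% × 2000 = 909.2 g
  ZrO2: 10.05% × 2000 = 201.0 g
  PbO: 7.168% × 2000 = 143.4 g
Checking each oxide sum with the batch weights as given, relative to the basis at hand (oxide sums agree with the targets within answer rounding):
  MgO: 291.6·0.4776 + 1286·0.3184 = 548.7 g (target 548.8 g)
  CaO: 310.5·0.5544 = 172.1 g (target 172.1 g)
  K2O: 37.26·0.6827 = 25.44 g (target 25.44 g)
  SiO2: 297.7·0.3239 + 1286·0.6319 = 909.0 g (target 909.2 g)
  ZrO2: 297.7·0.6751 = 201.0 g (target 201.0 g)
  PbO: 143.5·0.9990 = 143.4 g (target 143.4 g)
Glass-mass sanity pass: whole batch net of LOI = 2000 g (oxide target masses add up to 2000 g; stated basis 2000 g — any gap is answer rounding).
Adding the batch up: Σ batch = 2367 g; Σ batch·LOI gives LOI loss = 366.9 g; yield: glass divided by total = 84.50%.

Batch per 2000 g fused product:
  high-calcium limestone: 310.5 g
  potash: 37.26 g
  MgCO3: 291.6 g
  lead monoxide: 143.5 g
  zircon: 297.7 g
  talc: 1286 g
Total batch = 2367 g; LOI loss = 366.9 g; yield = 84.50%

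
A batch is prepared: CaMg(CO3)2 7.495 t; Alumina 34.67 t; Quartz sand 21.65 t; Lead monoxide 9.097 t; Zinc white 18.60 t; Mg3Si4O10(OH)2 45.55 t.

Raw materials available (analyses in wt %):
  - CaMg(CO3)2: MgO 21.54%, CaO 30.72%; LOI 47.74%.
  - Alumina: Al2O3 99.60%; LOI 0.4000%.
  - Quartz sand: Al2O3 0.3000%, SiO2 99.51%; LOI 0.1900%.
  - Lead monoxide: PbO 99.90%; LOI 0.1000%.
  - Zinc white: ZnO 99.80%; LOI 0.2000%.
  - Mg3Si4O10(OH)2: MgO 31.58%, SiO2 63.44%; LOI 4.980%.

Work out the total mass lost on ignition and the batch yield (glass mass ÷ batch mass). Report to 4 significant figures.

LOI loss = 6.073 t; glass = 131.0 t; yield = 95.57%

Working values are displayed rounded to 4 significant figures within the worked lines; the working math runs at full precision at each step; each reported result takes exactly one rounding. The derived quantities are computed in full float precision (the yield, net glass mass, totals, LOI, six oxide percentages) starting from the weights on 131.0 t of glass as they appear in the question or the answer.
Each material's LOI contribution:
  CaMg(CO3)2: 7.495 × 0.4774 = 3.578 t
  Alumina: 34.67 × 0.004000 = 0.1387 t
  Quartz sand: 21.65 × 0.001900 = 0.04113 t
  Lead monoxide: 9.097 × 0.001000 = 0.009097 t
  Zinc white: 18.60 × 0.002000 = 0.03720 t
  Mg3Si4O10(OH)2: 45.55 × 0.04980 = 2.268 t
Total LOI = 6.073 t
Glass = batch − LOI = 137.1 − 6.073 = 131.0 t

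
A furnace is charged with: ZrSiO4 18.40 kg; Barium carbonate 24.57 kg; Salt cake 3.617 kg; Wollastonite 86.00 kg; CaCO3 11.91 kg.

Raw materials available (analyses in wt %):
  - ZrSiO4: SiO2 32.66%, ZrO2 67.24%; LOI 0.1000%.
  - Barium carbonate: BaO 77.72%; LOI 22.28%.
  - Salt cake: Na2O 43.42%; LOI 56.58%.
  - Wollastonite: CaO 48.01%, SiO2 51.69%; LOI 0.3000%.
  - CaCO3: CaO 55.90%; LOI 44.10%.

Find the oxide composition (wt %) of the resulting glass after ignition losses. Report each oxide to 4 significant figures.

Glass mass = 131.4 kg (batch 144.5 − LOI 13.05).
Composition: CaO 36.48%, BaO 14.53%, Na2O 1.195%, SiO2 38.39%, ZrO2 9.412%

Mid-chain values are shown rounded to four significant figures as written — all arithmetic keeps exact precision through every step — each reported value carries a single rounding — the derived quantities (totals, yield, glass mass, the five compositions, ignition loss) are rebuilt starting from the weights per 131.4 kg of glass at exact precision as set out in the problem or the answer.
What the batch supplies per oxide:
  CaO: 86.00·0.4801 + 11.91·0.5590 = 47.95 kg
  BaO: 24.57·0.7772 = 19.10 kg
  Na2O: 3.617·0.4342 = 1.571 kg
  SiO2: 18.40·0.3266 + 86.00·0.5169 = 50.46 kg
  ZrO2: 18.40·0.6724 = 12.37 kg
LOI: 18.40·0.001000 + 24.57·0.2228 + 3.617·0.5658 + 86.00·0.003000 + 11.91·0.4410 = 13.05 kg
Net of LOI, the glass mass = 144.5 − 13.05 = 131.4 kg (the oxide masses sum to this)
oxide / glass × 100 gives the wt %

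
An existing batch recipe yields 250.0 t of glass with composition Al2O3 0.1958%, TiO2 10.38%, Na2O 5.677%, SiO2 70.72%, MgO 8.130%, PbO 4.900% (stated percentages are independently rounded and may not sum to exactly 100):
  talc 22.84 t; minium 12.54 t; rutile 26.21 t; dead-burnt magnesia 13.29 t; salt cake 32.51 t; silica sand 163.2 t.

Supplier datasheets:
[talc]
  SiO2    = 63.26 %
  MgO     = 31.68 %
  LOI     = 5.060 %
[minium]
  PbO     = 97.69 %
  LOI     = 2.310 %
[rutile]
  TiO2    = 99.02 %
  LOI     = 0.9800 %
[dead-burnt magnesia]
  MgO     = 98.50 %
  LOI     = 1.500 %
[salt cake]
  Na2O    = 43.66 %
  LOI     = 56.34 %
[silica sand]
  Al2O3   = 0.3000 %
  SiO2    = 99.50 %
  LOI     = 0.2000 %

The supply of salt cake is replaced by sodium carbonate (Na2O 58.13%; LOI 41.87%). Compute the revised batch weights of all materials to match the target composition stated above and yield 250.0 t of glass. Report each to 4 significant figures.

Working values appear (rounded to 4 significant digits) within the worked lines. The whole derivation holds full float precision throughout; each reported value undergoes a single rounding. The derived quantities (the totals, net glass mass, LOI, six oxide percentages, yield) are carried using the weight values on 250.0 t of glass in exact precision as set out in the problem or answer text.
Oxide-by-oxide targets in 250.0 t glass:
  Al2O3: 0.1958% × 250.0 = 0.4895 t
  TiO2: 10.38% × 250.0 = 25.95 t
  Na2O: 5.677% × 250.0 = 14.19 t
  SiO2: 70.72% × 250.0 = 176.8 t
  MgO: 8.130% × 250.0 = 20.33 t
  PbO: 4.900% × 250.0 = 12.25 t
Mass-balance tally per oxide applying the batch weights above, under the basis named above (delivered sums recover each target up to rounding of the answer):
  Al2O3: 163.2·0.003000 = 0.4896 t (target 0.4895 t)
  TiO2: 26.21·0.9902 = 25.95 t (target 25.95 t)
  Na2O: 24.42·0.5813 = 14.20 t (target 14.19 t)
  SiO2: 22.84·0.6326 + 163.2·0.9950 = 176.8 t (target 176.8 t)
  MgO: 22.84·0.3168 + 13.29·0.9850 = 20.33 t (target 20.33 t)
  PbO: 12.54·0.9769 = 12.25 t (target 12.25 t)
Auditing the glass mass value: total charge less LOI = 250.0 t (the targets, summed, come to 250.0 t; versus the stated basis of 250.0 t — a pure rounding effect).
Total batch = Σ batch = 262.5 t; LOI removed, Σ of batch·LOI: 12.45 t; glass ÷ batch gives a yield of 95.26%.

Revised batch per 250.0 t glass:
  talc: 22.84 t
  minium: 12.54 t
  rutile: 26.21 t
  dead-burnt magnesia: 13.29 t
  sodium carbonate: 24.42 t
  silica sand: 163.2 t
Total batch = 262.5 t; LOI loss = 12.45 t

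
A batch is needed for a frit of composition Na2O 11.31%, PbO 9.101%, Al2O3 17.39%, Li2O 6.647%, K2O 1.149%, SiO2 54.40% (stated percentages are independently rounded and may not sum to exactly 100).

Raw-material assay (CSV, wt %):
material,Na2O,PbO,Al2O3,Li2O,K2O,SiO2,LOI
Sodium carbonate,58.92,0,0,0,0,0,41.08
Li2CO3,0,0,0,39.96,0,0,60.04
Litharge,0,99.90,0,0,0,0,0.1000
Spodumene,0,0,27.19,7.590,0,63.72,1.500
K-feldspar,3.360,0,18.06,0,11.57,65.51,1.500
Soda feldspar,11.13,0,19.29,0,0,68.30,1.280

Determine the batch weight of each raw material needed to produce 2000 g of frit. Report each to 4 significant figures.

Every computation maintains exact precision in all steps. Rounding to 4 significant digits governs each intermediate as displayed. Every reported value undergoes a single rounding. All derived quantities (net glass mass, yield, six oxide percentages, totals, ignition loss) are recomputed in full float precision from the batch weights per 2000 g of glass, as written in the question or the answer.
Oxide mass targets, per 2000 g frit:
  Na2O: 11.31% × 2000 = 226.2 g
  PbO: 9.101% × 2000 = 182.0 g
  Al2O3: 17.39% × 2000 = 347.8 g
  Li2O: 6.647% × 2000 = 132.9 g
  K2O: 1.149% × 2000 = 22.98 g
  SiO2: 54.40% × 2000 = 1088 g
Sums-versus-targets review on the weights just shown, versus the basis set out (delivered sums recover each target once rounding is allowed for):
  Na2O: 187.0·0.5892 + 198.6·0.03360 + 982.4·0.1113 = 226.2 g (target 226.2 g)
  PbO: 182.2·0.9990 = 182.0 g (target 182.0 g)
  Al2O3: 450.2·0.2719 + 198.6·0.1806 + 982.4·0.1929 = 347.8 g (target 347.8 g)
  Li2O: 247.2·0.3996 + 450.2·0.07590 = 133.0 g (target 132.9 g)
  K2O: 198.6·0.1157 = 22.98 g (target 22.98 g)
  SiO2: 450.2·0.6372 + 198.6·0.6551 + 982.4·0.6830 = 1088 g (target 1088 g)
Auditing the glass mass value: net batch after ignition = 2000 g (the Σ of target masses is 2000 g; the stated basis being 2000 g — a pure rounding effect).
Total batch = Σ batch = 2248 g; the LOI term Σ batch·LOI equals 247.7 g; the yield ratio, glass ÷ batch: 88.98%.

Batch per 2000 g frit:
  Sodium carbonate: 187.0 g
  Li2CO3: 247.2 g
  Litharge: 182.2 g
  Spodumene: 450.2 g
  K-feldspar: 198.6 g
  Soda feldspar: 982.4 g
Total batch = 2248 g; LOI loss = 247.7 g; yield = 88.98%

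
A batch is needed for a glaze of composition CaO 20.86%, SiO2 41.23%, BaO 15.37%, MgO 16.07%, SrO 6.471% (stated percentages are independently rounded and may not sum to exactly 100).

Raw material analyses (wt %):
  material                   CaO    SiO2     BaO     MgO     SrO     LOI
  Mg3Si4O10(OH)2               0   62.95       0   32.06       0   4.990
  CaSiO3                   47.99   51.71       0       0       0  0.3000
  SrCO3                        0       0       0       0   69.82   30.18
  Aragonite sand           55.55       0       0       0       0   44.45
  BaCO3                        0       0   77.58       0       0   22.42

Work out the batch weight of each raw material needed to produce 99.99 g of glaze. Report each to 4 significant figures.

Batch per 99.99 g glaze:
  Mg3Si4O10(OH)2: 50.12 g
  CaSiO3: 18.71 g
  SrCO3: 9.267 g
  Aragonite sand: 21.38 g
  BaCO3: 19.81 g
Total batch = 119.3 g; LOI loss = 19.30 g; yield = 83.82%

In-progress results are printed, rounded to 4 significant digits, at each printed step. Every computation holds full float precision through every step; exactly one rounding goes into each reported result — derived quantities are re-derived starting from the weights for 99.99 g of glass at full precision (five oxide percentages, net glass mass, LOI, yield, the totals) as they appear in either problem or answer.
The oxide mass targets at 99.99 g glaze:
  CaO: 20.86% × 99.99 = 20.86 g
  SiO2: 41.23% × 99.99 = 41.23 g
  BaO: 15.37% × 99.99 = 15.37 g
  MgO: 16.07% × 99.99 = 16.07 g
  SrO: 6.471% × 99.99 = 6.470 g
Per-oxide balance check applying the batch weights above, under the basis named above (each sum matches its target mass up to rounding of the answer):
  CaO: 18.71·0.4799 + 21.38·0.5555 = 20.86 g (target 20.86 g)
  SiO2: 50.12·0.6295 + 18.71·0.5171 = 41.23 g (target 41.23 g)
  BaO: 19.81·0.7758 = 15.37 g (target 15.37 g)
  MgO: 50.12·0.3206 = 16.07 g (target 16.07 g)
  SrO: 9.267·0.6982 = 6.470 g (target 6.470 g)
Glass-mass bookkeeping: total batch − LOI = 99.99 g (the Σ of target masses is 99.99 g; basis as stated: 99.99 g — any gap is answer rounding).
Batch total: Σ batch = 119.3 g; the LOI term Σ batch·LOI equals 19.30 g; glass ÷ batch gives a yield of 83.82%.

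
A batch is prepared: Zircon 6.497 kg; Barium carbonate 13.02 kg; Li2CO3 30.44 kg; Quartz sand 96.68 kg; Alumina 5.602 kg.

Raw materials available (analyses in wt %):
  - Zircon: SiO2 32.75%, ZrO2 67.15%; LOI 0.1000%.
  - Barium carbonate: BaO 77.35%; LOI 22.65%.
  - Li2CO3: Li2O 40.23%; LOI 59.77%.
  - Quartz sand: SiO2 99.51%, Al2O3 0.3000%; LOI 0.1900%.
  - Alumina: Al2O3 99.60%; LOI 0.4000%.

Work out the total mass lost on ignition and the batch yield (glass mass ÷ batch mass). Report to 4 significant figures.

Values along the way appear rounded off to 4 significant figures alongside each step; exact precision is held from start to finish — each reported figure sees exactly one rounding. All derived quantities (net glass mass, the totals, the five compositions, the yield, ignition loss) are rebuilt from the batch weights on 130.9 kg of glass at full precision precisely as stated by question or answer.
Ignition loss by material:
  Zircon: 6.497 × 0.001000 = 0.006497 kg
  Barium carbonate: 13.02 × 0.2265 = 2.949 kg
  Li2CO3: 30.44 × 0.5977 = 18.19 kg
  Quartz sand: 96.68 × 0.001900 = 0.1837 kg
  Alumina: 5.602 × 0.004000 = 0.02241 kg
Total LOI = 21.36 kg
Glass = batch − LOI = 152.2 − 21.36 = 130.9 kg

LOI loss = 21.36 kg; glass = 130.9 kg; yield = 85.97%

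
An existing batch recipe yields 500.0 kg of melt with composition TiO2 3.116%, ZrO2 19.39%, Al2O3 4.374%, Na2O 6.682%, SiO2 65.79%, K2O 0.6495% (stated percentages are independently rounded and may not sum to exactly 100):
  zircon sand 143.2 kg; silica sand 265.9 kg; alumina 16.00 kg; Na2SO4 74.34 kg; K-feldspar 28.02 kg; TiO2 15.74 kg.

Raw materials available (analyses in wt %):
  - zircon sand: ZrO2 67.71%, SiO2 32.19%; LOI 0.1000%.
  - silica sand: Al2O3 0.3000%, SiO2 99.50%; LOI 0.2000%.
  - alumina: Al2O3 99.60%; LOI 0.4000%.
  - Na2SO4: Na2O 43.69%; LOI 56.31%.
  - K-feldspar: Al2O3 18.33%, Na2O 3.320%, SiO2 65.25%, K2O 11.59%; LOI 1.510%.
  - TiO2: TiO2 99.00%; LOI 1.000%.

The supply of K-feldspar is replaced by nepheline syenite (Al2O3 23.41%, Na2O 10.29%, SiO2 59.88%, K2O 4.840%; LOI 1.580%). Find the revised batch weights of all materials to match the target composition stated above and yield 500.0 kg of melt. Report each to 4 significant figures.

Revised batch per 500.0 kg melt:
  zircon sand: 143.2 kg
  silica sand: 243.9 kg
  alumina: 5.453 kg
  Na2SO4: 60.67 kg
  nepheline syenite: 67.10 kg
  TiO2: 15.74 kg
Total batch = 536.1 kg; LOI loss = 36.03 kg

Working values are printed, rounded to 4 significant digits, in the printout — the working math carries exact precision through the solve. A single rounding finalizes each reported number — all derived quantities, which include net glass mass, the yield, LOI, six oxide percentages, the totals, are computed at full precision, as set out in problem or answer, starting from the weights at 500.0 kg of glass.
Target masses of each oxide per 500.0 kg melt:
  TiO2: 3.116% × 500.0 = 15.58 kg
  ZrO2: 19.39% × 500.0 = 96.95 kg
  Al2O3: 4.374% × 500.0 = 21.87 kg
  Na2O: 6.682% × 500.0 = 33.41 kg
  SiO2: 65.79% × 500.0 = 329.0 kg
  K2O: 0.6495% × 500.0 = 3.248 kg
Mass-balance tally per oxide on the weights just shown, on the stated basis (sums match the target masses once rounding is allowed for):
  TiO2: 15.74·0.9900 = 15.58 kg (target 15.58 kg)
  ZrO2: 143.2·0.6771 = 96.96 kg (target 96.95 kg)
  Al2O3: 243.9·0.003000 + 5.453·0.9960 + 67.10·0.2341 = 21.87 kg (target 21.87 kg)
  Na2O: 60.67·0.4369 + 67.10·0.1029 = 33.41 kg (target 33.41 kg)
  SiO2: 143.2·0.3219 + 243.9·0.9950 + 67.10·0.5988 = 329.0 kg (target 329.0 kg)
  K2O: 67.10·0.04840 = 3.248 kg (target 3.248 kg)
Glass-mass bookkeeping: Σ batch − LOI loss = 500.0 kg (summing oxide targets gives 500.0 kg; basis as stated: 500.0 kg — a pure rounding effect).
Whole-batch sum: Σ batch = 536.1 kg; LOI loss = Σ batch·LOI = 36.03 kg; yield = glass ÷ total batch = 93.28%.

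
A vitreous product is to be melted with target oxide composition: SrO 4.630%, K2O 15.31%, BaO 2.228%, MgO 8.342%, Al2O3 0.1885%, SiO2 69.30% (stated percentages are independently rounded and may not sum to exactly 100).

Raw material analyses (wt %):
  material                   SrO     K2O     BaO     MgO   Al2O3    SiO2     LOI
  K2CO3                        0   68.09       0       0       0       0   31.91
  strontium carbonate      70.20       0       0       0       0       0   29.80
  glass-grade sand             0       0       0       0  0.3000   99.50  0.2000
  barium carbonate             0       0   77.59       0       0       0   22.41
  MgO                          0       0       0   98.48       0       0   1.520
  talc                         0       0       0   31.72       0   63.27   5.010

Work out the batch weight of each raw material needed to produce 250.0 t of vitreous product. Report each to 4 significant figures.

The intermediate values appear, rounded to 4 significant figures, within the worked lines. The whole derivation carries full float precision from first step to last; exactly one rounding lands on each reported number — derived quantities (yield, the six compositions, the totals, ignition loss, glass mass) are recomputed using the weight values at 250.0 t of glass in full precision, exactly as shown in the problem or the answer.
Target oxide masses per 250.0 t vitreous product:
  SrO: 4.630% × 250.0 = 11.58 t
  K2O: 15.31% × 250.0 = 38.28 t
  BaO: 2.228% × 250.0 = 5.570 t
  MgO: 8.342% × 250.0 = 20.86 t
  Al2O3: 0.1885% × 250.0 = 0.4712 t
  SiO2: 69.30% × 250.0 = 173.2 t
Mass-balance tally per oxide with the batch weights as given, at the basis given (delivered sums recover each target once rounding is allowed for):
  SrO: 16.49·0.7020 = 11.58 t (target 11.58 t)
  K2O: 56.21·0.6809 = 38.27 t (target 38.28 t)
  BaO: 7.179·0.7759 = 5.570 t (target 5.570 t)
  MgO: 12.55·0.9848 + 26.79·0.3172 = 20.86 t (target 20.86 t)
  Al2O3: 157.1·0.003000 = 0.4713 t (target 0.4712 t)
  SiO2: 157.1·0.9950 + 26.79·0.6327 = 173.3 t (target 173.2 t)
Consistency of the glass mass: total charge less LOI = 250.0 t (per-oxide target masses sum to 250.0 t; basis as stated: 250.0 t — any gap is answer rounding).
Total batch = Σ batch = 276.3 t; the LOI term Σ batch·LOI equals 26.31 t; yield = glass ÷ total batch = 90.48%.

Batch per 250.0 t vitreous product:
  K2CO3: 56.21 t
  strontium carbonate: 16.49 t
  glass-grade sand: 157.1 t
  barium carbonate: 7.179 t
  MgO: 12.55 t
  talc: 26.79 t
Total batch = 276.3 t; LOI loss = 26.31 t; yield = 90.48%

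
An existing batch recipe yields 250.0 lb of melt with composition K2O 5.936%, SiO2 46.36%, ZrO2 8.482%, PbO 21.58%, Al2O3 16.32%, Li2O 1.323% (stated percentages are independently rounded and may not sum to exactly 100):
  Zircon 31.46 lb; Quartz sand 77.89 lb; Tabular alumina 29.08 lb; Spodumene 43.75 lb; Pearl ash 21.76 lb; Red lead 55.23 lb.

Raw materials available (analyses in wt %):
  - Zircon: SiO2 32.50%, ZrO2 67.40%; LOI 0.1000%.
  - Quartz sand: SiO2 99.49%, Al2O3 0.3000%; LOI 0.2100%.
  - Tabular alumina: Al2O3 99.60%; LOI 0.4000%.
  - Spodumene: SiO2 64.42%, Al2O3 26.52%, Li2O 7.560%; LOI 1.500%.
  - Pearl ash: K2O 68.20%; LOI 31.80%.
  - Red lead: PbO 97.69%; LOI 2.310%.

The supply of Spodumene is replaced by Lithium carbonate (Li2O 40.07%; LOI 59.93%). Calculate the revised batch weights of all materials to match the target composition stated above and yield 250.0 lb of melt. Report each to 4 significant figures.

Revised batch per 250.0 lb melt:
  Zircon: 31.46 lb
  Quartz sand: 106.2 lb
  Tabular alumina: 40.64 lb
  Lithium carbonate: 8.254 lb
  Pearl ash: 21.76 lb
  Red lead: 55.23 lb
Total batch = 263.5 lb; LOI loss = 13.56 lb

All internal work maintains exact precision at all times; working values are rounded to four significant digits when quoted. Every reported value receives exactly one rounding. The derived quantities, which include six oxide percentages, net glass mass, the totals, yield, ignition loss, are recomputed at exact precision, precisely as stated by the problem or answer text, using the weight values for 250.0 lb of glass.
The oxide mass targets at 250.0 lb melt:
  K2O: 5.936% × 250.0 = 14.84 lb
  SiO2: 46.36% × 250.0 = 115.9 lb
  ZrO2: 8.482% × 250.0 = 21.20 lb
  PbO: 21.58% × 250.0 = 53.95 lb
  Al2O3: 16.32% × 250.0 = 40.80 lb
  Li2O: 1.323% × 250.0 = 3.308 lb
Oxide-by-oxide audit on the weights just shown, per the basis as stated (oxide sums agree with the targets exact up to rounding of places):
  K2O: 21.76·0.6820 = 14.84 lb (target 14.84 lb)
  SiO2: 31.46·0.3250 + 106.2·0.9949 = 115.9 lb (target 115.9 lb)
  ZrO2: 31.46·0.6740 = 21.20 lb (target 21.20 lb)
  PbO: 55.23·0.9769 = 53.95 lb (target 53.95 lb)
  Al2O3: 106.2·0.003000 + 40.64·0.9960 = 40.80 lb (target 40.80 lb)
  Li2O: 8.254·0.4007 = 3.307 lb (target 3.308 lb)
Glass mass check: whole batch net of LOI = 250.0 lb (targets for the oxides total 250.0 lb; stated basis 250.0 lb — deltas are rounding alone).
Adding the batch up: Σ batch = 263.5 lb; ignition loss, Σ(batch × LOI) = 13.56 lb; yield: glass divided by total = 94.86%.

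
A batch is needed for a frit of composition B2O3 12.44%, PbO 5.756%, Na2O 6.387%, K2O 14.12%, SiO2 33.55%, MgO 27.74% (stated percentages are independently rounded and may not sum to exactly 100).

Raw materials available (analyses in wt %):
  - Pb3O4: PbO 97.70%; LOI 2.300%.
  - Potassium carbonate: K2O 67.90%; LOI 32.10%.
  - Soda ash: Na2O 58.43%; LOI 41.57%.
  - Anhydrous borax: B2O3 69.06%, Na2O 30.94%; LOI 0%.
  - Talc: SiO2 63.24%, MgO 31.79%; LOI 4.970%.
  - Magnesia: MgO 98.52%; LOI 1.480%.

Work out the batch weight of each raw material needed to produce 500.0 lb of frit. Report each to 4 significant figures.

Intermediates appear, rounded to four significant figures, as written. Each numeric step carries full float precision from start to finish; every reported result is rounded only once; derived quantities, including net glass mass, ignition loss, totals, the yield, the six compositions, are carried from the batch weights at 500.0 lb of glass in full precision, as they appear in the problem or the answer.
The oxide mass targets at 500.0 lb frit:
  B2O3: 12.44% × 500.0 = 62.20 lb
  PbO: 5.756% × 500.0 = 28.78 lb
  Na2O: 6.387% × 500.0 = 31.94 lb
  K2O: 14.12% × 500.0 = 70.60 lb
  SiO2: 33.55% × 500.0 = 167.8 lb
  MgO: 27.74% × 500.0 = 138.7 lb
Per-oxide balance check working from each reported weight, at the basis given (delivered sums recover each target inside rounding margins):
  B2O3: 90.07·0.6906 = 62.20 lb (target 62.20 lb)
  PbO: 29.46·0.9770 = 28.78 lb (target 28.78 lb)
  Na2O: 6.963·0.5843 + 90.07·0.3094 = 31.94 lb (target 31.94 lb)
  K2O: 104.0·0.6790 = 70.62 lb (target 70.60 lb)
  SiO2: 265.3·0.6324 = 167.8 lb (target 167.8 lb)
  MgO: 265.3·0.3179 + 55.19·0.9852 = 138.7 lb (target 138.7 lb)
Glass-mass closure: the batch minus its LOI: 500.0 lb (targets for the oxides total 500.0 lb; with the basis standing at 500.0 lb — a pure rounding effect).
Total batch = Σ batch = 551.0 lb; Σ batch·LOI gives LOI loss = 50.96 lb; yield: glass divided by total = 90.75%.

Batch per 500.0 lb frit:
  Pb3O4: 29.46 lb
  Potassium carbonate: 104.0 lb
  Soda ash: 6.963 lb
  Anhydrous borax: 90.07 lb
  Talc: 265.3 lb
  Magnesia: 55.19 lb
Total batch = 551.0 lb; LOI loss = 50.96 lb; yield = 90.75%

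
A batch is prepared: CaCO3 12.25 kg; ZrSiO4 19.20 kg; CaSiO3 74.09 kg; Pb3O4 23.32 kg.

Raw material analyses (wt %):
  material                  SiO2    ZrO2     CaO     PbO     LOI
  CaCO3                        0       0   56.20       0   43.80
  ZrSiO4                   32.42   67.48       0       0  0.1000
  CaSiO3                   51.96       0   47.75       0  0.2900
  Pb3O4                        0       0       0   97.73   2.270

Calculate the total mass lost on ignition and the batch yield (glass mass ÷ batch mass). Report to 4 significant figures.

LOI loss = 6.129 kg; glass = 122.7 kg; yield = 95.24%

All internal work runs at full float precision from start to finish. The intermediate values are rounded to 4 significant digits when displayed. A single rounding finalizes each reported result — derived quantities are carried starting from the weights per 122.7 kg of glass at full float precision (the yield, the four compositions, the totals, LOI, net glass mass), precisely as stated by the problem or answer text.
Loss on ignition, line by line:
  CaCO3: 12.25 × 0.4380 = 5.365 kg
  ZrSiO4: 19.20 × 0.001000 = 0.01920 kg
  CaSiO3: 74.09 × 0.002900 = 0.2149 kg
  Pb3O4: 23.32 × 0.02270 = 0.5294 kg
Total LOI = 6.129 kg
Glass = batch − LOI = 128.9 − 6.129 = 122.7 kg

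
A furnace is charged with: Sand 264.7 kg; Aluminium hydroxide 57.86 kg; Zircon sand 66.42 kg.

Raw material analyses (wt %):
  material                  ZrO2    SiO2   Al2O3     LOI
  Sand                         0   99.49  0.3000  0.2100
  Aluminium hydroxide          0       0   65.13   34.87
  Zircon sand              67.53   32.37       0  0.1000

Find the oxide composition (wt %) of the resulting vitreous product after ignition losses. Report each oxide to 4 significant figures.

The intermediate values are displayed with 4-significant-digit rounding at each printed step — the whole derivation holds full float precision at all times. Exactly one rounding lands on each reported result — the derived quantities, including the totals, net glass mass, yield, ignition loss, three oxide percentages, are computed from the weighed amounts for 368.2 kg of glass at full float precision, as given in problem or answer.
Oxide masses out of the charge:
  ZrO2: 66.42·0.6753 = 44.85 kg
  SiO2: 264.7·0.9949 + 66.42·0.3237 = 284.9 kg
  Al2O3: 264.7·0.003000 + 57.86·0.6513 = 38.48 kg
LOI: 264.7·0.002100 + 57.86·0.3487 + 66.42·0.001000 = 20.80 kg
Glass = total batch minus LOI = 389.0 − 20.80 = 368.2 kg (= the summed oxide contributions)
wt % = 100 × oxide mass / glass mass

Glass mass = 368.2 kg (batch 389.0 − LOI 20.80).
Composition: ZrO2 12.18%, SiO2 77.37%, Al2O3 10.45%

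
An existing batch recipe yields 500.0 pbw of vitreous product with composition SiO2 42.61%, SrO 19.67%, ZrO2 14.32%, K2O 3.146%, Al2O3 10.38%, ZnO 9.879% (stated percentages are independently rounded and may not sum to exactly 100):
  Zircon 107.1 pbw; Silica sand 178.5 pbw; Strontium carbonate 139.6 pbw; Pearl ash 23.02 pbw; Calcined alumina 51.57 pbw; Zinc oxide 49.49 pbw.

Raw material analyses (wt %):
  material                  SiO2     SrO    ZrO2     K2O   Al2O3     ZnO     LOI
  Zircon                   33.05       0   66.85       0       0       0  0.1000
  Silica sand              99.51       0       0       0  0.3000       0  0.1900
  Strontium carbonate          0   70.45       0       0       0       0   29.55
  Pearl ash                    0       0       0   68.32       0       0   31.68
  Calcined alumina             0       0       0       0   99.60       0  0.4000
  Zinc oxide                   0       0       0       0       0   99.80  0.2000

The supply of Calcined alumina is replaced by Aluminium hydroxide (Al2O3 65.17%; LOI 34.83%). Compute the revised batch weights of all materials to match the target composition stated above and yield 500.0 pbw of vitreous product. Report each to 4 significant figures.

Revised batch per 500.0 pbw vitreous product:
  Zircon: 107.1 pbw
  Silica sand: 178.5 pbw
  Strontium carbonate: 139.6 pbw
  Pearl ash: 23.02 pbw
  Aluminium hydroxide: 78.82 pbw
  Zinc oxide: 49.49 pbw
Total batch = 576.5 pbw; LOI loss = 76.54 pbw

In-progress results are displayed (rounded to 4 significant digits) in the working. Full float precision is kept end to end — each reported number is rounded a single time; all derived quantities (glass mass, the yield, the totals, six oxide percentages, LOI) are recomputed using the weight values on 500.0 pbw of glass in full float precision as quoted within either problem or answer.
Oxide-by-oxide targets in 500.0 pbw vitreous product:
  SiO2: 42.61% × 500.0 = 213.0 pbw
  SrO: 19.67% × 500.0 = 98.35 pbw
  ZrO2: 14.32% × 500.0 = 71.60 pbw
  K2O: 3.146% × 500.0 = 15.73 pbw
  Al2O3: 10.38% × 500.0 = 51.90 pbw
  ZnO: 9.879% × 500.0 = 49.40 pbw
Balance tally, oxide-wise, using the reported weights, relative to the basis at hand (every target is met by its sum exact up to rounding of places):
  SiO2: 107.1·0.3305 + 178.5·0.9951 = 213.0 pbw (target 213.0 pbw)
  SrO: 139.6·0.7045 = 98.35 pbw (target 98.35 pbw)
  ZrO2: 107.1·0.6685 = 71.60 pbw (target 71.60 pbw)
  K2O: 23.02·0.6832 = 15.73 pbw (target 15.73 pbw)
  Al2O3: 178.5·0.003000 + 78.82·0.6517 = 51.90 pbw (target 51.90 pbw)
  ZnO: 49.49·0.9980 = 49.39 pbw (target 49.40 pbw)
Glass-mass bookkeeping: batch Σ − ignition loss = 500.0 pbw (per-oxide target masses sum to 500.0 pbw; stated basis 500.0 pbw — gaps are rounding artifacts).
Batch grand total — Σ batch = 576.5 pbw; loss to ignition Σ batch·LOI = 76.54 pbw; the yield ratio, glass ÷ batch: 86.72%.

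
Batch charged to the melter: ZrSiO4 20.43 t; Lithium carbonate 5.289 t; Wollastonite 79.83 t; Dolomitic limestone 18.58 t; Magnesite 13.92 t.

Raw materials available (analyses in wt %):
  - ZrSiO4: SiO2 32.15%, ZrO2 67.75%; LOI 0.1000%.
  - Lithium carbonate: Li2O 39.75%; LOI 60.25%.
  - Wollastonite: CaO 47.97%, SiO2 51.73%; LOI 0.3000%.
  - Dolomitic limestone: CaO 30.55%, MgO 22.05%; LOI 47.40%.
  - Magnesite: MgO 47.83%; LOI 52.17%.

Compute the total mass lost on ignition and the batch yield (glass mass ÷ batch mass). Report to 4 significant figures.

In-progress results are printed (rounded to 4 significant digits) within the worked lines; exact precision is carried in every operation. Every reported number sees exactly one rounding. Derived quantities (totals, the yield, glass mass, LOI, five oxide percentages) are carried at full float precision using the weight values at 118.5 t of glass precisely as stated by question or answer.
Each material's LOI contribution:
  ZrSiO4: 20.43 × 0.001000 = 0.02043 t
  Lithium carbonate: 5.289 × 0.6025 = 3.187 t
  Wollastonite: 79.83 × 0.003000 = 0.2395 t
  Dolomitic limestone: 18.58 × 0.4740 = 8.807 t
  Magnesite: 13.92 × 0.5217 = 7.262 t
Total LOI = 19.52 t
Glass = batch − LOI = 138.0 − 19.52 = 118.5 t

LOI loss = 19.52 t; glass = 118.5 t; yield = 85.86%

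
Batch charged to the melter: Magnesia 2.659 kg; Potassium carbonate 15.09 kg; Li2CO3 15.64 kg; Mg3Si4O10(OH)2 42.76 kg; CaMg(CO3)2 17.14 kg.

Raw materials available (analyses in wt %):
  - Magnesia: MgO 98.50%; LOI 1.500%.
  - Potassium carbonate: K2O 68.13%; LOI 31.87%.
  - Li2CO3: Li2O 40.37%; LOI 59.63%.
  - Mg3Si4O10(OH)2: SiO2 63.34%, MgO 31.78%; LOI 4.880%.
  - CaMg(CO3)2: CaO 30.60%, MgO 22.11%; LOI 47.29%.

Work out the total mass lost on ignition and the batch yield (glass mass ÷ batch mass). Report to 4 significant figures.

LOI loss = 24.37 kg; glass = 68.92 kg; yield = 73.88%

Mid-chain values are shown rounded to 4 significant figures on the page — all internal work carries full precision at every stage. A single rounding yields every reported result; the derived quantities are carried at exact precision (ignition loss, yield, net glass mass, the five compositions, totals) from the weighed amounts at 68.92 kg of glass as given in the problem or the answer.
Material-by-material LOI:
  Magnesia: 2.659 × 0.01500 = 0.03988 kg
  Potassium carbonate: 15.09 × 0.3187 = 4.809 kg
  Li2CO3: 15.64 × 0.5963 = 9.326 kg
  Mg3Si4O10(OH)2: 42.76 × 0.04880 = 2.087 kg
  CaMg(CO3)2: 17.14 × 0.4729 = 8.106 kg
Total LOI = 24.37 kg
Glass = batch − LOI = 93.29 − 24.37 = 68.92 kg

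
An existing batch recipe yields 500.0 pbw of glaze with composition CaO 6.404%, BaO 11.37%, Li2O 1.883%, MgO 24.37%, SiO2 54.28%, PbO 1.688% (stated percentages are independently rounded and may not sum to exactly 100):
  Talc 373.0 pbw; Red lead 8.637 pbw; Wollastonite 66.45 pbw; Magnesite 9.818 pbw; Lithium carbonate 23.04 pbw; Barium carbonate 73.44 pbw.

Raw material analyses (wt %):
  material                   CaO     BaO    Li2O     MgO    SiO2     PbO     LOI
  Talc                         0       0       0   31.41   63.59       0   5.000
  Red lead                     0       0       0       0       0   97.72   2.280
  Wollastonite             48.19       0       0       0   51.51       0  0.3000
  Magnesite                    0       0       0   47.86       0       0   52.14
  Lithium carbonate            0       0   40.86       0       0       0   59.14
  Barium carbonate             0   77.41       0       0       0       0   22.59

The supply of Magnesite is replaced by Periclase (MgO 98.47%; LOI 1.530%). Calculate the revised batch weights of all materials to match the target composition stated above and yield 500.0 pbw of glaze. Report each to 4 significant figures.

Revised batch per 500.0 pbw glaze:
  Talc: 373.0 pbw
  Red lead: 8.637 pbw
  Wollastonite: 66.45 pbw
  Periclase: 4.772 pbw
  Lithium carbonate: 23.04 pbw
  Barium carbonate: 73.44 pbw
Total batch = 549.3 pbw; LOI loss = 49.34 pbw

Values along the way appear rounded to four significant figures between the steps. All internal work carries exact precision at all times — a single rounding finalizes each reported value. The derived quantities (the six compositions, totals, glass mass, LOI, the yield) are recomputed using the weight values per 500.0 pbw of glass in full precision as quoted within the problem or answer text.
The oxide mass targets at 500.0 pbw glaze:
  CaO: 6.404% × 500.0 = 32.02 pbw
  BaO: 11.37% × 500.0 = 56.85 pbw
  Li2O: 1.883% × 500.0 = 9.415 pbw
  MgO: 24.37% × 500.0 = 121.8 pbw
  SiO2: 54.28% × 500.0 = 271.4 pbw
  PbO: 1.688% × 500.0 = 8.440 pbw
Verifying the oxide balance working from each reported weight, against the basis in use (each sum matches its target mass given rounding of the digits):
  CaO: 66.45·0.4819 = 32.02 pbw (target 32.02 pbw)
  BaO: 73.44·0.7741 = 56.85 pbw (target 56.85 pbw)
  Li2O: 23.04·0.4086 = 9.414 pbw (target 9.415 pbw)
  MgO: 373.0·0.3141 + 4.772·0.9847 = 121.9 pbw (target 121.8 pbw)
  SiO2: 373.0·0.6359 + 66.45·0.5151 = 271.4 pbw (target 271.4 pbw)
  PbO: 8.637·0.9772 = 8.440 pbw (target 8.440 pbw)
Mass balance on the glass: total charge less LOI = 500.0 pbw (oxide target masses add up to 500.0 pbw; the stated basis being 500.0 pbw — differing by rounding only).
Adding the batch up: Σ batch = 549.3 pbw; LOI removed, Σ of batch·LOI: 49.34 pbw; the yield ratio, glass ÷ batch: 91.02%.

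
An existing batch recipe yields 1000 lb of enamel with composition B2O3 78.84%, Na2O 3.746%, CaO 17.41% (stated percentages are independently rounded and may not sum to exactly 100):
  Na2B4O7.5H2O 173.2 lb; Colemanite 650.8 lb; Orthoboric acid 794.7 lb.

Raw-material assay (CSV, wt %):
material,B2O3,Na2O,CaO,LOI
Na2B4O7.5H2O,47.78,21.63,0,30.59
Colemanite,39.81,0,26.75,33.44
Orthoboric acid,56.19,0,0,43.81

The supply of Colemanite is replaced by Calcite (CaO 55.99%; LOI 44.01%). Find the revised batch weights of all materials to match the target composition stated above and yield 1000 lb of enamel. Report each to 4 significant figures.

Mid-chain values are printed with 4-significant-digit rounding between the steps. The working math holds full precision through the solve — each reported value takes a single rounding. The derived quantities (LOI, yield, totals, glass mass, the three compositions) are recomputed in full float precision starting from the weights for 1000 lb of glass, as written in the question or the answer.
The oxide mass targets at 1000 lb enamel:
  B2O3: 78.84% × 1000 = 788.4 lb
  Na2O: 3.746% × 1000 = 37.46 lb
  CaO: 17.41% × 1000 = 174.1 lb
A balance pass over the oxides, with the batch weights as given, for the quoted basis mass (every target is met by its sum given rounding of the digits):
  B2O3: 173.2·0.4778 + 1256·0.5619 = 788.5 lb (target 788.4 lb)
  Na2O: 173.2·0.2163 = 37.46 lb (target 37.46 lb)
  CaO: 310.9·0.5599 = 174.1 lb (target 174.1 lb)
Consistency of the glass mass: batch Σ − ignition loss = 1000 lb (per-oxide target masses sum to 1000 lb; against the stated basis, 1000 lb — rounding explains the deltas).
Adding the batch up: Σ batch = 1740 lb; ignition loss, Σ(batch × LOI) = 740.1 lb; yield = glass ÷ total batch = 57.47%.

Revised batch per 1000 lb enamel:
  Na2B4O7.5H2O: 173.2 lb
  Calcite: 310.9 lb
  Orthoboric acid: 1256 lb
Total batch = 1740 lb; LOI loss = 740.1 lb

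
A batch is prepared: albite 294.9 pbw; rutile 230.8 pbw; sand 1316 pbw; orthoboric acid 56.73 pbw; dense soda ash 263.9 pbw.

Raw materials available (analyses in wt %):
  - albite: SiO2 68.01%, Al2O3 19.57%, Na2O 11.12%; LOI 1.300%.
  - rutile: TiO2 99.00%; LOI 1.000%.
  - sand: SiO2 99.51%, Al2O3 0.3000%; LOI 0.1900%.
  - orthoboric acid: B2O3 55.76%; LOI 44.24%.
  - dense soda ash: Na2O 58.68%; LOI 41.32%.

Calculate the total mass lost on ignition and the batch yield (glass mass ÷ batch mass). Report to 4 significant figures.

LOI loss = 142.8 pbw; glass = 2020 pbw; yield = 93.40%

Intermediates are printed, with 4-significant-figure rounding, across the worked steps — the whole derivation holds exact precision all the way through. Exactly one rounding lands on each reported value. The derived quantities are re-derived starting from the weights on 2020 pbw of glass at full precision (the totals, net glass mass, the five compositions, LOI, the yield) exactly as printed in the problem or answer text.
Ignition loss by material:
  albite: 294.9 × 0.01300 = 3.834 pbw
  rutile: 230.8 × 0.01000 = 2.308 pbw
  sand: 1316 × 0.001900 = 2.500 pbw
  orthoboric acid: 56.73 × 0.4424 = 25.10 pbw
  dense soda ash: 263.9 × 0.4132 = 109.0 pbw
Total LOI = 142.8 pbw
Glass = batch − LOI = 2162 − 142.8 = 2020 pbw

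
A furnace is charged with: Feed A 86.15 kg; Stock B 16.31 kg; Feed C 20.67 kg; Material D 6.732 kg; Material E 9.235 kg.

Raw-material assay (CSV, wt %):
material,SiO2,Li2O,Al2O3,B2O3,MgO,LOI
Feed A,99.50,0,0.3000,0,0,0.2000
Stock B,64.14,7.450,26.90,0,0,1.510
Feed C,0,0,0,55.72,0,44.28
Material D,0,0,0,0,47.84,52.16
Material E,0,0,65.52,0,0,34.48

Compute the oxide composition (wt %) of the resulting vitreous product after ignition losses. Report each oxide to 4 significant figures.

Working values are shown, with 4-significant-digit rounding, as written — full float precision is kept in all steps. Each reported figure is rounded just once — derived quantities, including five oxide percentages, the yield, ignition loss, the totals, glass mass, are computed using the weight values at 122.8 kg of glass at full precision as set out in problem or answer.
Delivered oxide masses:
  SiO2: 86.15·0.9950 + 16.31·0.6414 = 96.18 kg
  Li2O: 16.31·0.07450 = 1.215 kg
  Al2O3: 86.15·0.003000 + 16.31·0.2690 + 9.235·0.6552 = 10.70 kg
  B2O3: 20.67·0.5572 = 11.52 kg
  MgO: 6.732·0.4784 = 3.221 kg
LOI: 86.15·0.002000 + 16.31·0.01510 + 20.67·0.4428 + 6.732·0.5216 + 9.235·0.3448 = 16.27 kg
The glass mass, total less LOI, = 139.1 − 16.27 = 122.8 kg (consistent with Σ oxide mass)
each wt % is 100 × oxide ÷ glass

Glass mass = 122.8 kg (batch 139.1 − LOI 16.27).
Composition: SiO2 78.30%, Li2O 0.9892%, Al2O3 8.708%, B2O3 9.377%, MgO 2.622%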